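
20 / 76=5 / 19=0.26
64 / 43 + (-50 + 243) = 8363 / 43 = 194.49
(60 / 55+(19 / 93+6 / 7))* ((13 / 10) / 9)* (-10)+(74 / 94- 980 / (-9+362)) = -5451074630 / 1069273359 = -5.10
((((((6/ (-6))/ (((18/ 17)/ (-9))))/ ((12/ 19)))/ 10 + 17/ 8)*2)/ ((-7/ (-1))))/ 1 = 119/ 120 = 0.99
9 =9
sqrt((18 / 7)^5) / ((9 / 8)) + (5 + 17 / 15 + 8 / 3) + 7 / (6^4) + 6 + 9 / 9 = 864 * sqrt(14) / 343 + 102419 / 6480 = 25.23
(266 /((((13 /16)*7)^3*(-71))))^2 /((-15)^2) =24226299904 /13144724538698025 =0.00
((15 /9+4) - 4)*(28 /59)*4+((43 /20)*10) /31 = 42331 /10974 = 3.86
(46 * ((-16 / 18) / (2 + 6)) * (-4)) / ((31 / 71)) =13064 / 279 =46.82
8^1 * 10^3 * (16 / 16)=8000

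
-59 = -59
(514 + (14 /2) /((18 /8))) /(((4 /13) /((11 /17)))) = 332761 /306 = 1087.45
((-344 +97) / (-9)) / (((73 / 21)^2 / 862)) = 10432786 / 5329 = 1957.74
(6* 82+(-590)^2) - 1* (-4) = 348596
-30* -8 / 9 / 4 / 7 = 0.95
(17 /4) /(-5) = -17 /20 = -0.85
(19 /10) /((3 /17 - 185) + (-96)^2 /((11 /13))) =3553 /20021740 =0.00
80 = 80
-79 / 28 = -2.82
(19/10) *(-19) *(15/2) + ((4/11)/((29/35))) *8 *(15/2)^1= -244.42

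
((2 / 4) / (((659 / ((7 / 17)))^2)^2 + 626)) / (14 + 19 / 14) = 16807 / 3386692795181632005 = 0.00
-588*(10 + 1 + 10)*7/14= -6174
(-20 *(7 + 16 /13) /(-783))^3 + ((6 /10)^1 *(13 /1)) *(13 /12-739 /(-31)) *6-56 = 363028899579011851 /326946759255090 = 1110.36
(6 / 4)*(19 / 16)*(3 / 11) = 171 / 352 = 0.49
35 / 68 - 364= -24717 / 68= -363.49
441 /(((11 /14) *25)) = 6174 /275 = 22.45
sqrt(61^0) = 1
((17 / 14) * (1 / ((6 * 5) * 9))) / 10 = 17 / 37800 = 0.00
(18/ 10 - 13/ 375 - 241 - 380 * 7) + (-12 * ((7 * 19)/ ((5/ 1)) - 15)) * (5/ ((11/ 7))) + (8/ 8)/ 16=-220577363/ 66000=-3342.08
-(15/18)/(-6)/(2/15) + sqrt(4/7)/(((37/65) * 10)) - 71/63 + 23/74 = 13 * sqrt(7)/259 + 4205/18648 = 0.36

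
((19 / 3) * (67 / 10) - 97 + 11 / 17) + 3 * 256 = 364181 / 510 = 714.08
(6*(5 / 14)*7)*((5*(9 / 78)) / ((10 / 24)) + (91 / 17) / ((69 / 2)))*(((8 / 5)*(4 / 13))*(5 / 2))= 1878400 / 66079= 28.43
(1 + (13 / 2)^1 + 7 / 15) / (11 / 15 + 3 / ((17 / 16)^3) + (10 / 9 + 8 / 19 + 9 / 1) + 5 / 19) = 66929799 / 117867362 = 0.57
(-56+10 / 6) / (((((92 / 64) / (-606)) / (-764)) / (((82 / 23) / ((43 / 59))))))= -1947234157312 / 22747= -85603998.65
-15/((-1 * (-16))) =-0.94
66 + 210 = 276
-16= -16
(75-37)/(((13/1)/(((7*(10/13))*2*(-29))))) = -912.90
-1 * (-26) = 26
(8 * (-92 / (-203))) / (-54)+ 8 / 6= 6940 / 5481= 1.27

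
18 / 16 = 9 / 8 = 1.12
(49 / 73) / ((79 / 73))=49 / 79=0.62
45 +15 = 60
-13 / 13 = -1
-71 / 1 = -71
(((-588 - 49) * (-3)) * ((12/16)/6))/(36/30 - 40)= -6.16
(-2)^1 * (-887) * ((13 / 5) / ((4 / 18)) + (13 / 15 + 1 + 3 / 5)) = 75395 / 3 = 25131.67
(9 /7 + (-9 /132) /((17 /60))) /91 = 1368 /119119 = 0.01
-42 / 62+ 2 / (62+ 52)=-1166 / 1767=-0.66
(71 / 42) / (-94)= -71 / 3948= -0.02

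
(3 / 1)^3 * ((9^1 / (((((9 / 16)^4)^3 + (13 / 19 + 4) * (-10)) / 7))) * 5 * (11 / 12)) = -41694536456428584960 / 250507363111290701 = -166.44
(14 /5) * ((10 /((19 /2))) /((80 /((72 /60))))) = 21 /475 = 0.04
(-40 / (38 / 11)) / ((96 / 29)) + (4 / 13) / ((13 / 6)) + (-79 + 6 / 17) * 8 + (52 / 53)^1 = -43851540767 / 69434664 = -631.55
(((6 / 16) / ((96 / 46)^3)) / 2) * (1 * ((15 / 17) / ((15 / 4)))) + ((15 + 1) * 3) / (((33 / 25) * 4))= 250809037 / 27574272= 9.10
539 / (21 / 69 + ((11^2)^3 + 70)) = 1127 / 3704320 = 0.00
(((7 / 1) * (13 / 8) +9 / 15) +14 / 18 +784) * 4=286831 / 90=3187.01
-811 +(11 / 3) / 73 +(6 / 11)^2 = -21481474 / 26499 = -810.65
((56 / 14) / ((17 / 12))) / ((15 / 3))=0.56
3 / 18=1 / 6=0.17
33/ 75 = 11/ 25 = 0.44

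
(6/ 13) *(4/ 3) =8/ 13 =0.62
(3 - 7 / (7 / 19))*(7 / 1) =-112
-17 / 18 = -0.94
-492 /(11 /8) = -3936 /11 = -357.82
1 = 1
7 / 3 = 2.33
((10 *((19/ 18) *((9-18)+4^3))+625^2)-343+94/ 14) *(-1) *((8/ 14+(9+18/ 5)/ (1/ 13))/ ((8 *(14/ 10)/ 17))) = -602081635991/ 6174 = -97518891.48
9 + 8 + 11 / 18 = 317 / 18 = 17.61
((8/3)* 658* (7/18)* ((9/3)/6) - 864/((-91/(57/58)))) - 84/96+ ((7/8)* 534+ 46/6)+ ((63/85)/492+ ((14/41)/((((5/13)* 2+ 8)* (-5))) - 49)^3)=-116880.55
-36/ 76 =-9/ 19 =-0.47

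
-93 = -93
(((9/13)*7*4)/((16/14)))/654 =147/5668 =0.03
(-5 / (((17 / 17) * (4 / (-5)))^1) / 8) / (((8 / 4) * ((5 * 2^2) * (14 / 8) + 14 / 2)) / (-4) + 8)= -25 / 416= -0.06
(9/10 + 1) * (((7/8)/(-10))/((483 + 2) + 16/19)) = -2527/7384800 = -0.00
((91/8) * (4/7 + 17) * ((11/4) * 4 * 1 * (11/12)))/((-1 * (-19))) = 64493/608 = 106.07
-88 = -88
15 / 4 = 3.75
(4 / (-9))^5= -1024 / 59049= -0.02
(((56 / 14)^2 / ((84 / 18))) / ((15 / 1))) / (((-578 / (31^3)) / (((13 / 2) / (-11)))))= 774566 / 111265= 6.96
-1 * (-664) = 664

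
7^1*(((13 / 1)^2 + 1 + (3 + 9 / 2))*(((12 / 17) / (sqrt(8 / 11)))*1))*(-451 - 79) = -1975575*sqrt(22) / 17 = -545074.59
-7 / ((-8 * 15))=7 / 120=0.06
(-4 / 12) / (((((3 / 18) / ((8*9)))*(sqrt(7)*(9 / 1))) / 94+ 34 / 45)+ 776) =-1185997608960 / 2763690694904281+ 338400*sqrt(7) / 2763690694904281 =-0.00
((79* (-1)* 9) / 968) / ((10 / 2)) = -711 / 4840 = -0.15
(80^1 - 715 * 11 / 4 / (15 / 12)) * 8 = -11944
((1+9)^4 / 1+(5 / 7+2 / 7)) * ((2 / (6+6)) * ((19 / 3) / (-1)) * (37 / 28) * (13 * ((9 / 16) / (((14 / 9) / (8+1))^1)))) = -7403330259 / 12544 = -590188.96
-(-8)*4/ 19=32/ 19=1.68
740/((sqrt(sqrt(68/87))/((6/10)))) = 222 * 17^(3/4) * sqrt(2) * 87^(1/4)/17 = 472.21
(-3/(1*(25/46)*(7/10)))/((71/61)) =-16836/2485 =-6.78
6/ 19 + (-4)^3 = -1210/ 19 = -63.68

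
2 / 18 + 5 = 46 / 9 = 5.11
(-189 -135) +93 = -231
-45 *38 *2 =-3420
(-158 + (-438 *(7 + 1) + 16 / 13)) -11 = -47733 / 13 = -3671.77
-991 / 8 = -123.88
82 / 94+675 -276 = 18794 / 47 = 399.87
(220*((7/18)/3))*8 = 6160/27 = 228.15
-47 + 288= 241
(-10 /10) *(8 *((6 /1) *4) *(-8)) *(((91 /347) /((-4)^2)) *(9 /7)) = 32.37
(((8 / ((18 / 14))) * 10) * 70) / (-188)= -9800 / 423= -23.17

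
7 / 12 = 0.58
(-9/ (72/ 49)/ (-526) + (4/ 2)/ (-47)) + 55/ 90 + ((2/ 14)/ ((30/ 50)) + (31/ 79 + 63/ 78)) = 25827998179/ 12796304976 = 2.02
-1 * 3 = -3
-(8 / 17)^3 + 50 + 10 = 294268 / 4913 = 59.90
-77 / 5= -15.40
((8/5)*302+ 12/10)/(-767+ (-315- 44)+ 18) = -0.44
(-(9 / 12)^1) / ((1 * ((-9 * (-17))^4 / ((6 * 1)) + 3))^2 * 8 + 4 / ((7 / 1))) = -21 / 1868430691889859400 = -0.00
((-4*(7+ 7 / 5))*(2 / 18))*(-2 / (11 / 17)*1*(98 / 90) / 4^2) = 5831 / 7425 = 0.79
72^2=5184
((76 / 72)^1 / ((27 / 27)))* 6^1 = 19 / 3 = 6.33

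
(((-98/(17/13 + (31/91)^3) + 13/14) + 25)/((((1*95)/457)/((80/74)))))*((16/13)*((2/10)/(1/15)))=-9730384363328/10824551465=-898.92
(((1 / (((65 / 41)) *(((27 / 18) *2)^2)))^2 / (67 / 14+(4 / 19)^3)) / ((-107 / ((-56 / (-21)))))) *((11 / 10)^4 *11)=-1181672957773 / 2873992502671875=-0.00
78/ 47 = 1.66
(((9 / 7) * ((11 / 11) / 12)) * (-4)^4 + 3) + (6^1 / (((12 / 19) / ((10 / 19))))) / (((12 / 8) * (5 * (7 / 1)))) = 641 / 21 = 30.52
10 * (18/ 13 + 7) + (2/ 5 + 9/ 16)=88201/ 1040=84.81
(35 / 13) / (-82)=-35 / 1066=-0.03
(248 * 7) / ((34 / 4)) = 3472 / 17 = 204.24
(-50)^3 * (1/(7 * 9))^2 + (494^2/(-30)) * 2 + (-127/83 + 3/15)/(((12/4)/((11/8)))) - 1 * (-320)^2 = -195516852281/1647135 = -118701.17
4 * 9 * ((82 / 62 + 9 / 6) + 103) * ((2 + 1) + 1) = 15238.45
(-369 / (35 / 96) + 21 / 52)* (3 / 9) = -337.24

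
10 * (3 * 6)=180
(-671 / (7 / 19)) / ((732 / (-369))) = 25707 / 28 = 918.11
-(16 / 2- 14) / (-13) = -6 / 13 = -0.46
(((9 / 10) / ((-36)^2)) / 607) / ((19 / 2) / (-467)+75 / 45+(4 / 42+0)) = 3269 / 4976283120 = 0.00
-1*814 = -814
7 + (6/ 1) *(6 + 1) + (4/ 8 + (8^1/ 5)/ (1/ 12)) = 687/ 10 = 68.70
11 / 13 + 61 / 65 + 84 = 5576 / 65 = 85.78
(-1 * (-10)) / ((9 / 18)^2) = 40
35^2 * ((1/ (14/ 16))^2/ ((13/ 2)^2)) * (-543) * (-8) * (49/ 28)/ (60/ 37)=30002560/ 169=177529.94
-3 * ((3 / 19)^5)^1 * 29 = -0.01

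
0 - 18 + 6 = -12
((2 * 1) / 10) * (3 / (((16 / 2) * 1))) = 3 / 40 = 0.08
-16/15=-1.07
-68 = -68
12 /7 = 1.71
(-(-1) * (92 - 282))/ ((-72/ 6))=95/ 6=15.83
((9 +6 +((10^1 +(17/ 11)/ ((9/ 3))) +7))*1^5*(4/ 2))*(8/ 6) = 8584/ 99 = 86.71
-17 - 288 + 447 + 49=191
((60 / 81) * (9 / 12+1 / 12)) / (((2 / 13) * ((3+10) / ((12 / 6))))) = 50 / 81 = 0.62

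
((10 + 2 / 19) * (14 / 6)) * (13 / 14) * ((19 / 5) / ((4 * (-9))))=-104 / 45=-2.31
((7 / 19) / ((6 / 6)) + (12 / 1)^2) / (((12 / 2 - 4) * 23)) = 2743 / 874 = 3.14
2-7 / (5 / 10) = -12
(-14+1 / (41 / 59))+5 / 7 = -3400 / 287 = -11.85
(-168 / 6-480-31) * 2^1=-1078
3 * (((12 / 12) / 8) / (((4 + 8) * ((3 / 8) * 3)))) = 1 / 36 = 0.03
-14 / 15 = -0.93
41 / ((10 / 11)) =451 / 10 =45.10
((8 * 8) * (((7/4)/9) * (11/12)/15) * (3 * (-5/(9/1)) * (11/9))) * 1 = -3388/2187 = -1.55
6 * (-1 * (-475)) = 2850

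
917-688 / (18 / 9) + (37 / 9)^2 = 47782 / 81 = 589.90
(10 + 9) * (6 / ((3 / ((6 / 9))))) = 25.33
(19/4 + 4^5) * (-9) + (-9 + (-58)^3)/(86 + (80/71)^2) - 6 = -10118818739/879852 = -11500.59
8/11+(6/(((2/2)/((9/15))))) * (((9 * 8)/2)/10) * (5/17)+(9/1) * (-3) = -21001/935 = -22.46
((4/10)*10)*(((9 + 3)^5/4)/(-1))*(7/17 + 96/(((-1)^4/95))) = -38580655104/17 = -2269450300.24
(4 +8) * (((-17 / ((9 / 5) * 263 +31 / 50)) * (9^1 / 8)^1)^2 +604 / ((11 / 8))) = 130287608648961 / 24716445644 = 5271.29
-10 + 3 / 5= -47 / 5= -9.40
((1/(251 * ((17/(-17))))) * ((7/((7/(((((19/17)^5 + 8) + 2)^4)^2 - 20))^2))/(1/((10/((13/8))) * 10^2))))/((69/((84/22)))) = -571525328891123372671963890828454111686713405381712223913464332588891542645983061433486223817619224219301992114432656000/225243001126549084116639030213277355351318450616167500876511195483977942662257795348350464760030353715139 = -2537372198171082.11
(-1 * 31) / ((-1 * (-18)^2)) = 31 / 324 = 0.10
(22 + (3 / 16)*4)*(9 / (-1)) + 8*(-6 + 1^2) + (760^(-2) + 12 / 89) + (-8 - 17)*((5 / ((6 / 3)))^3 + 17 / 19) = -657.61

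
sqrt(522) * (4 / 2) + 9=9 + 6 * sqrt(58)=54.69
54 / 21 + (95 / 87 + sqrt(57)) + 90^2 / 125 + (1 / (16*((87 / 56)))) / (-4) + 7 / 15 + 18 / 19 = sqrt(57) + 32337409 / 462840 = 77.42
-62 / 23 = -2.70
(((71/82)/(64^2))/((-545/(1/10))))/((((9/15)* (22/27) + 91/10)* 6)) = -0.00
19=19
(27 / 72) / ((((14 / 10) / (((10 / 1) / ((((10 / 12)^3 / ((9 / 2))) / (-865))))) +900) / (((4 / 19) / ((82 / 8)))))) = 2017872 / 235788337747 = 0.00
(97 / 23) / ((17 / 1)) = 97 / 391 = 0.25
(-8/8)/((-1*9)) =1/9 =0.11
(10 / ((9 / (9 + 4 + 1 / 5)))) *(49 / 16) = 539 / 12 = 44.92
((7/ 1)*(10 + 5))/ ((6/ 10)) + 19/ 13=2294/ 13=176.46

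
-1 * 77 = -77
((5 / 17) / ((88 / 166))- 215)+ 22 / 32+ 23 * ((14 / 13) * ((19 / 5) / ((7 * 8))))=-41244719 / 194480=-212.08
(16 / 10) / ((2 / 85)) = 68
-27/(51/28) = -252/17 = -14.82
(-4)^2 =16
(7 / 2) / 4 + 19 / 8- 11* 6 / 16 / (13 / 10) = 1 / 13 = 0.08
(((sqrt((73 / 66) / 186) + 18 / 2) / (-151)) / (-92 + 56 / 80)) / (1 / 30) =50 * sqrt(24893) / 47011283 + 2700 / 137863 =0.02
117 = 117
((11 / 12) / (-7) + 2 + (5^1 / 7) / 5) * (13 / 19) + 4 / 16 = 649 / 399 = 1.63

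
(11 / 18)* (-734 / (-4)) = 4037 / 36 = 112.14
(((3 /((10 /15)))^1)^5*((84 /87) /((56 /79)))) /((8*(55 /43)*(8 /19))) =3811199607 /6533120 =583.37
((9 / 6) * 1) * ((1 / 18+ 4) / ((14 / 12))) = 73 / 14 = 5.21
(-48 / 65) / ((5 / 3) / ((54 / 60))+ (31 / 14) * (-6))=9072 / 140465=0.06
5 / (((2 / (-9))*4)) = -45 / 8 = -5.62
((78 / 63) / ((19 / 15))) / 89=130 / 11837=0.01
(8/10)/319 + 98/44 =7113/3190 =2.23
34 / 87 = 0.39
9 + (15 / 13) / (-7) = 804 / 91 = 8.84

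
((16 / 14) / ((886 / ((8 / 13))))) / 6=0.00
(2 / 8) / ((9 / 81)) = 9 / 4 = 2.25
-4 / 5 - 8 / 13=-92 / 65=-1.42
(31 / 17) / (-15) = -31 / 255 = -0.12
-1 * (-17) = 17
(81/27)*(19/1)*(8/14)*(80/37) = 18240/259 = 70.42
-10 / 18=-5 / 9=-0.56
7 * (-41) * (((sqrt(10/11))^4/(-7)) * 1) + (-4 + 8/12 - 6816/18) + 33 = -38129/121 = -315.12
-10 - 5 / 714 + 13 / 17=-6599 / 714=-9.24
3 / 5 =0.60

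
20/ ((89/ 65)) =1300/ 89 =14.61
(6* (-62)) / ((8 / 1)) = -93 / 2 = -46.50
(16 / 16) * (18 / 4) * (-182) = -819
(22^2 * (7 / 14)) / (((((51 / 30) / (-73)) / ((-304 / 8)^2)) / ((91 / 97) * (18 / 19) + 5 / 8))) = -37457308130 / 1649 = -22715165.63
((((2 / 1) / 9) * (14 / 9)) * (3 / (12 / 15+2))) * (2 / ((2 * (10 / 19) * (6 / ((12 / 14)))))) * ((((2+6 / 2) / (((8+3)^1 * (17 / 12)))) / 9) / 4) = 95 / 106029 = 0.00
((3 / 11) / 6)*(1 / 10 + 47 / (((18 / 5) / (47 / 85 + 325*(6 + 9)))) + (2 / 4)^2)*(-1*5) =-194779411 / 13464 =-14466.68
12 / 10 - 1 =1 / 5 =0.20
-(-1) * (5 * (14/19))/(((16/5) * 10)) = 35/304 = 0.12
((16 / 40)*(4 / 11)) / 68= 0.00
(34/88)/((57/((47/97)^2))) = 37553/23597772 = 0.00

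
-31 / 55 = -0.56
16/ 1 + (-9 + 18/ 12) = 17/ 2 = 8.50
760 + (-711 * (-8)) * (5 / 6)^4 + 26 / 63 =441437 / 126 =3503.47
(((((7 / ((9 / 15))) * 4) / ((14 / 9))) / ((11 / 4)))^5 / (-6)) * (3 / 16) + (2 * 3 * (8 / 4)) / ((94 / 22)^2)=-1717484553948 / 355761659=-4827.63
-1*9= -9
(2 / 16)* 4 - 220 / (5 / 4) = -351 / 2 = -175.50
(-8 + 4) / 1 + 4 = 0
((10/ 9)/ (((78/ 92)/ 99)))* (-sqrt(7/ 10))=-108.55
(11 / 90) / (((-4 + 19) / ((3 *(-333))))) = -407 / 50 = -8.14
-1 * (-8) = 8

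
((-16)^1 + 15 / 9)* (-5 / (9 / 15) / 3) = 1075 / 27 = 39.81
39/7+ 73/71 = 3280/497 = 6.60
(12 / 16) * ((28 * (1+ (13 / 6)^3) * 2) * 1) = 469.19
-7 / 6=-1.17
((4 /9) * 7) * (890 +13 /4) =2779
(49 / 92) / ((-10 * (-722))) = 49 / 664240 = 0.00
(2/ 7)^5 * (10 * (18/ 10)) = 0.03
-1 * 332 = -332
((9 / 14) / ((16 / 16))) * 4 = 18 / 7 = 2.57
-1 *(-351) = 351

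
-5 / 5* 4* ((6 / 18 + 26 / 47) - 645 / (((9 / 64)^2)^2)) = 678134706220 / 102789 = 6597347.05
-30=-30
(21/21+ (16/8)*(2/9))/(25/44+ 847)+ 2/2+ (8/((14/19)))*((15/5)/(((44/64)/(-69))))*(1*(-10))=844864493533/25844049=32690.87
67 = 67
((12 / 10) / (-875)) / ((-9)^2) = -2 / 118125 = -0.00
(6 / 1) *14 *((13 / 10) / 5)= 546 / 25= 21.84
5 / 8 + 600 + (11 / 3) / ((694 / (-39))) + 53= 1813891 / 2776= 653.42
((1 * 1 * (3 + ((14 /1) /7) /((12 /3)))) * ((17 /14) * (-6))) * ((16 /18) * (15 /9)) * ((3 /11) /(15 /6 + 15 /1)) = -136 /231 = -0.59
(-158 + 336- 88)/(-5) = -18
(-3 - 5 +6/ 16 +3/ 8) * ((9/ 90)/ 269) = -29/ 10760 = -0.00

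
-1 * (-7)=7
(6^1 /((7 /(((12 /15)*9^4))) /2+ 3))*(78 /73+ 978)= 1957.70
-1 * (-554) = 554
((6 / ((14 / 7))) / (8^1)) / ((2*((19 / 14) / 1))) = 21 / 152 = 0.14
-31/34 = -0.91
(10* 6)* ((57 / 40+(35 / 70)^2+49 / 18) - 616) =-220177 / 6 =-36696.17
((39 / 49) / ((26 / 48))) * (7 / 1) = 72 / 7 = 10.29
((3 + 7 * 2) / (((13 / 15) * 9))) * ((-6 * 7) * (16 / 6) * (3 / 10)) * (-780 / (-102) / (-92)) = 140 / 23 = 6.09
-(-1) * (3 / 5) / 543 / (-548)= -1 / 495940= -0.00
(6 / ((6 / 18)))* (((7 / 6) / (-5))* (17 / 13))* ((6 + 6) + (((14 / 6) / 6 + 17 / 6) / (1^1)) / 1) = -16303 / 195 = -83.61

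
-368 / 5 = -73.60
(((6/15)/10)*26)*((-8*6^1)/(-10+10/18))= 11232/2125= 5.29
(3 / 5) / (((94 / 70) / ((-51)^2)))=54621 / 47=1162.15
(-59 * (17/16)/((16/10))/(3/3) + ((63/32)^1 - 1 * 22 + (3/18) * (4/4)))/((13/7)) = -158711/4992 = -31.79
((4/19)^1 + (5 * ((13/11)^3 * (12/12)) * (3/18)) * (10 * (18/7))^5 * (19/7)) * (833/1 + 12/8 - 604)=28786540148260735118/2975225561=9675414370.46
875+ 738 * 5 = 4565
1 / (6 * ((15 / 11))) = 11 / 90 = 0.12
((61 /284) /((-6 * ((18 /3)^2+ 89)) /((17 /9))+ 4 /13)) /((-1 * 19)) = 13481 /473132072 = 0.00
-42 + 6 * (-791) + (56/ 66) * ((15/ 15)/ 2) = -157990/ 33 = -4787.58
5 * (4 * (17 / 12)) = 85 / 3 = 28.33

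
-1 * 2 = -2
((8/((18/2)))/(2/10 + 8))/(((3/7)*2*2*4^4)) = 35/141696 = 0.00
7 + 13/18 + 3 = 193/18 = 10.72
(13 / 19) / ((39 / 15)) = 5 / 19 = 0.26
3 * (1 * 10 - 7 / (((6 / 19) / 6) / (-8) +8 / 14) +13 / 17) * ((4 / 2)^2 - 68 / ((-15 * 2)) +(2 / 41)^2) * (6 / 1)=-15775469052 / 85873885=-183.71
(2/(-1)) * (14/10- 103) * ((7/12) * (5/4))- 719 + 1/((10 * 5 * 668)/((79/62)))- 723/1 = -8037809963/6212400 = -1293.83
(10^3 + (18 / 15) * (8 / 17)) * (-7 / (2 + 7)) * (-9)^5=3905999496 / 85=45952935.25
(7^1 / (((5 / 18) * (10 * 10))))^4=0.00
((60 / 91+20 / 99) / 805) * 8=12416 / 1450449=0.01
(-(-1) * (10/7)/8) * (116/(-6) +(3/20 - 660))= -40751/336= -121.28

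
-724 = -724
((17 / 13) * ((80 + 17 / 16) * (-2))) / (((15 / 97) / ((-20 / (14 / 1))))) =2138753 / 1092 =1958.57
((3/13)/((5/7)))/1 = 21/65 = 0.32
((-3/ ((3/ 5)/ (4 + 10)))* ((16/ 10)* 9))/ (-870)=168/ 145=1.16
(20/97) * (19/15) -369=-107303/291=-368.74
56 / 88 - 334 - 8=-3755 / 11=-341.36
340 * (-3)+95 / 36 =-36625 / 36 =-1017.36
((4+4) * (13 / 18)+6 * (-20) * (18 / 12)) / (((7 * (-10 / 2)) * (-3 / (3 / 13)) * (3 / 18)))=-448 / 195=-2.30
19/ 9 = 2.11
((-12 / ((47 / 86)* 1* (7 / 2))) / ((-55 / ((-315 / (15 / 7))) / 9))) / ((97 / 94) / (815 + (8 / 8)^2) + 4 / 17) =-636636672 / 997975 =-637.93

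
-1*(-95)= 95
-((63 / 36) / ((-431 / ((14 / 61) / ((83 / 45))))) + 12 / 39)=-17428559 / 56735978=-0.31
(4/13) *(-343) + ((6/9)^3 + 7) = -34483/351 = -98.24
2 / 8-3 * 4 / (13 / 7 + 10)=-253 / 332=-0.76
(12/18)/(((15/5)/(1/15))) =2/135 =0.01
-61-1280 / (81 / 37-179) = -175851 / 3271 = -53.76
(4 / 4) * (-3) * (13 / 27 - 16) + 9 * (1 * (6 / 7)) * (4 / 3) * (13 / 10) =18877 / 315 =59.93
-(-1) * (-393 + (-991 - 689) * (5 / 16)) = -918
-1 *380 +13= -367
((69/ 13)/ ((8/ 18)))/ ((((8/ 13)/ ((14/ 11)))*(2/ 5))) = 21735/ 352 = 61.75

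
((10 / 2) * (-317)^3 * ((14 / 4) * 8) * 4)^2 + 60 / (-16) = 1272892180691923993585 / 4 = 318223045172980998396.25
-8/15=-0.53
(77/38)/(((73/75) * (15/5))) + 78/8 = 57943/5548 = 10.44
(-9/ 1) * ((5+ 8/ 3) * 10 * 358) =-247020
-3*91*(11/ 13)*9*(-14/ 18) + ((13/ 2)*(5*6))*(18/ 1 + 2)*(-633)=-2467083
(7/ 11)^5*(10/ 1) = 168070/ 161051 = 1.04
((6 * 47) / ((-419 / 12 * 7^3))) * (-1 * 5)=16920 / 143717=0.12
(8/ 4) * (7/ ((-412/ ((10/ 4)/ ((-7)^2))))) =-5/ 2884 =-0.00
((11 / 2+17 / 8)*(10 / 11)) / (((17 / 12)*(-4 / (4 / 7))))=-915 / 1309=-0.70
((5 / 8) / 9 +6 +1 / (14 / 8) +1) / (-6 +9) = 2.55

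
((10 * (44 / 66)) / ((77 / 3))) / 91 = 20 / 7007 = 0.00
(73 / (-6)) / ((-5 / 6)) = 73 / 5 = 14.60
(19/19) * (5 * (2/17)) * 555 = 5550/17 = 326.47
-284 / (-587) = 284 / 587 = 0.48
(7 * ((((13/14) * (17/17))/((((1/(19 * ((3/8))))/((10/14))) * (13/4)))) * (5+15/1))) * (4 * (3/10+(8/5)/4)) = 570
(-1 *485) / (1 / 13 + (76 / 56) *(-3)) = 121.42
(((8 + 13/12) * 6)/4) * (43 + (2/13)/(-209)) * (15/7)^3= 42978468375/7455448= 5764.71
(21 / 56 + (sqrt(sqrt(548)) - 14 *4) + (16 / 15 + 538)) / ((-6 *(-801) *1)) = 137^(1 / 4) *sqrt(2) / 4806 + 58013 / 576720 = 0.10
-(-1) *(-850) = -850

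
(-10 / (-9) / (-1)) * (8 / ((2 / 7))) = -280 / 9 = -31.11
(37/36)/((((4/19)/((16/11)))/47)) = 33041/99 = 333.75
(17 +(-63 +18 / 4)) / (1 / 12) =-498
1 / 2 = 0.50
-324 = -324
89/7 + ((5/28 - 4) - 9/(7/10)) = -111/28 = -3.96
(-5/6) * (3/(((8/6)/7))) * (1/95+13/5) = -651/19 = -34.26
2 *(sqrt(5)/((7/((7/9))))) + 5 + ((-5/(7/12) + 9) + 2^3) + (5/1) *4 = 33.93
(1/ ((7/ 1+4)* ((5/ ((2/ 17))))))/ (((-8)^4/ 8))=1/ 239360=0.00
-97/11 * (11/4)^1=-97/4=-24.25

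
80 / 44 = 20 / 11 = 1.82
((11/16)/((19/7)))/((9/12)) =77/228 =0.34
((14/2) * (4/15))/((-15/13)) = -364/225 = -1.62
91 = 91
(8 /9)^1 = 8 /9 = 0.89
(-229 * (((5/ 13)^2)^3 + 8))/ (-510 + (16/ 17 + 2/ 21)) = 3158126320041/ 877031195300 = 3.60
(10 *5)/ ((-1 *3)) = -50/ 3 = -16.67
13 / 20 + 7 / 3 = 179 / 60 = 2.98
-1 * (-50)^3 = 125000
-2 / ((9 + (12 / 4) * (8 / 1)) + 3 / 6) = -4 / 67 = -0.06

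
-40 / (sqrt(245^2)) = -8 / 49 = -0.16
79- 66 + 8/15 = 203/15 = 13.53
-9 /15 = -3 /5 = -0.60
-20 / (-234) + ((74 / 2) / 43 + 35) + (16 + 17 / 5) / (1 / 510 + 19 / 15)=166782782 / 3255057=51.24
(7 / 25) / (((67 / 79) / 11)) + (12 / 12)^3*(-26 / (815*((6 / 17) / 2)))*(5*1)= 2234237 / 819075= 2.73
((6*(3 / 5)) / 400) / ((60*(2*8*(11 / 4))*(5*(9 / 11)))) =1 / 1200000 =0.00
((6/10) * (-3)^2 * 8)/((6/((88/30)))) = 528/25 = 21.12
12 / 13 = 0.92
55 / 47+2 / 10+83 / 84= 46553 / 19740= 2.36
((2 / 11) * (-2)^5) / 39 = -64 / 429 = -0.15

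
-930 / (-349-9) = 465 / 179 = 2.60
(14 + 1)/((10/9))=27/2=13.50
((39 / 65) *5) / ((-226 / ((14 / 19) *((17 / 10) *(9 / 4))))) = -3213 / 85880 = -0.04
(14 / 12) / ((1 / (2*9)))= 21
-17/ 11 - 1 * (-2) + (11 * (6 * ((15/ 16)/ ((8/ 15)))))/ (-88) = -4865/ 5632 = -0.86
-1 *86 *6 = -516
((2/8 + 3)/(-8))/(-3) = 13/96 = 0.14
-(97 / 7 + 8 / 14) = -101 / 7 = -14.43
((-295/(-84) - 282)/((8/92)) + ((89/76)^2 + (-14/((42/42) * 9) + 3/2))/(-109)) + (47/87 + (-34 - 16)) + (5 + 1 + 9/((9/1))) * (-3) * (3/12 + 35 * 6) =-8819351765921/1150249968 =-7667.33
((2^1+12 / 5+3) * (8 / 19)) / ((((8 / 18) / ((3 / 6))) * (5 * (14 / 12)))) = 1998 / 3325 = 0.60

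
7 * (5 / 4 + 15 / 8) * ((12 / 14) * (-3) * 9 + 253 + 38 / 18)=182675 / 36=5074.31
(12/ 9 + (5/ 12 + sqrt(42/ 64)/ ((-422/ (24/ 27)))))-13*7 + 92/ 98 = -88.31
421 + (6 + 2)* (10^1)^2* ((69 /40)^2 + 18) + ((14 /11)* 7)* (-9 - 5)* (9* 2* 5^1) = 131473 /22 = 5976.05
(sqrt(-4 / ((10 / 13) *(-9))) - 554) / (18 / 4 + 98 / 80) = -22160 / 229 + 8 *sqrt(130) / 687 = -96.64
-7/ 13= -0.54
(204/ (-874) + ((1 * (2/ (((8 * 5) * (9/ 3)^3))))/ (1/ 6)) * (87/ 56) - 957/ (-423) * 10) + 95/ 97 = 26092759989/ 1115678480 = 23.39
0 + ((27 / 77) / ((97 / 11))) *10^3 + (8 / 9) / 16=486679 / 12222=39.82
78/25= 3.12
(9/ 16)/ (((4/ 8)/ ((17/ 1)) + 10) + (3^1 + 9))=0.03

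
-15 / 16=-0.94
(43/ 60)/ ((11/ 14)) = 301/ 330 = 0.91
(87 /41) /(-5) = -87 /205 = -0.42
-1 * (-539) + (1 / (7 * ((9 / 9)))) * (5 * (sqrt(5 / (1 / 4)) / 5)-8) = 2 * sqrt(5) / 7 + 3765 / 7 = 538.50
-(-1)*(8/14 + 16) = 116/7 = 16.57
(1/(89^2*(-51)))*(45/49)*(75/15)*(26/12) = -0.00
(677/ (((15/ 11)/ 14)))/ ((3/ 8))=834064/ 45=18534.76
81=81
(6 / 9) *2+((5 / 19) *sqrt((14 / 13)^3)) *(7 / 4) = 245 *sqrt(182) / 6422+4 / 3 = 1.85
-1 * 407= -407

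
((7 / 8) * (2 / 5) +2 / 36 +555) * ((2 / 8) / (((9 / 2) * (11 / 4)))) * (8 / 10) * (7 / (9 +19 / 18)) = 2799244 / 447975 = 6.25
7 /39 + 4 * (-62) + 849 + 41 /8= 189167 /312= 606.30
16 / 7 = 2.29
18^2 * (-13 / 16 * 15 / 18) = -1755 / 8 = -219.38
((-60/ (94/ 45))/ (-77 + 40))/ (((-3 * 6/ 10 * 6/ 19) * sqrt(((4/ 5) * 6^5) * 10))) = -2375 * sqrt(3)/ 751248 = -0.01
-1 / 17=-0.06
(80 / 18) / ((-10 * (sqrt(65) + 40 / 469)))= 15008 / 25732557-879844 * sqrt(65) / 128662785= -0.05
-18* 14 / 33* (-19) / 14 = 114 / 11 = 10.36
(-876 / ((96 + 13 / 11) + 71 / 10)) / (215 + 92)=-96360 / 3521597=-0.03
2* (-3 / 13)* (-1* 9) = 54 / 13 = 4.15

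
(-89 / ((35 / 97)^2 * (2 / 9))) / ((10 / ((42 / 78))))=-7536609 / 45500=-165.64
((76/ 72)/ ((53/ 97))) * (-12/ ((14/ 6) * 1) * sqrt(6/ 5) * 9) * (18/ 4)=-149283 * sqrt(30)/ 1855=-440.79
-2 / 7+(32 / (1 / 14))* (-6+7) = 3134 / 7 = 447.71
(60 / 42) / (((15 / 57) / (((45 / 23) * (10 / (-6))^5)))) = -136.59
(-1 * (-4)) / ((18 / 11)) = 22 / 9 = 2.44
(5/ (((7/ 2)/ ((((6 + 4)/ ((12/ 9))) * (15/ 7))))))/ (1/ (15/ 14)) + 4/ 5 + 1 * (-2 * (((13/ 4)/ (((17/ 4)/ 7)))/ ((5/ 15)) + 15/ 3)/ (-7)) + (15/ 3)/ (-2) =843044/ 29155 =28.92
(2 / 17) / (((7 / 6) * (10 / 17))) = 6 / 35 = 0.17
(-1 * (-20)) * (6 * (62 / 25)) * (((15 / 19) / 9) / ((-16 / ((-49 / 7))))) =217 / 19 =11.42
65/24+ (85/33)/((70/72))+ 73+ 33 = 205789/1848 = 111.36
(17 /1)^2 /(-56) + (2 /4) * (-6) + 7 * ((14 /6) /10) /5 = -32903 /4200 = -7.83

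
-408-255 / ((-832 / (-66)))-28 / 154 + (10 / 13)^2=-25450065 / 59488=-427.82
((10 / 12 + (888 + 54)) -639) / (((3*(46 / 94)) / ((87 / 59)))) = 2484749 / 8142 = 305.18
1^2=1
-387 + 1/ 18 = -6965/ 18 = -386.94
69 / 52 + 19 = 1057 / 52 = 20.33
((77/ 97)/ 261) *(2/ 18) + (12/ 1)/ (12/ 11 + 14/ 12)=180471049/ 33950097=5.32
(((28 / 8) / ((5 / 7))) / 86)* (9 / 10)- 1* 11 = -10.95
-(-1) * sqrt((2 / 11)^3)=2 * sqrt(22) / 121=0.08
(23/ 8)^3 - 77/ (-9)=148927/ 4608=32.32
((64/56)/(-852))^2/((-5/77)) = -44/1587915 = -0.00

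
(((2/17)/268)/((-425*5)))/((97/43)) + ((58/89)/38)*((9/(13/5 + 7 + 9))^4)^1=689294979111277/733288326468580250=0.00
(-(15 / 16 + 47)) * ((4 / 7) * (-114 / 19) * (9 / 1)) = 20709 / 14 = 1479.21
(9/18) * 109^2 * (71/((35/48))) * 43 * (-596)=-518844600672/35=-14824131447.77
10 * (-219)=-2190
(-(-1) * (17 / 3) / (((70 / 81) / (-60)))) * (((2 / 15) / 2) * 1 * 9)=-8262 / 35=-236.06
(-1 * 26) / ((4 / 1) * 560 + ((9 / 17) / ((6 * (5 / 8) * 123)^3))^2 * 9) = -15636823618720640625 / 1347172496382085961696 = -0.01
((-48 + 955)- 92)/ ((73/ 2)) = 1630/ 73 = 22.33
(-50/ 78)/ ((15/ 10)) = -50/ 117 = -0.43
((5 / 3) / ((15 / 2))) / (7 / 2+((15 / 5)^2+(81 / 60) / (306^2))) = 46240 / 2601003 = 0.02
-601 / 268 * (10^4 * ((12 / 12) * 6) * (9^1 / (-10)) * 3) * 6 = 146043000 / 67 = 2179746.27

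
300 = 300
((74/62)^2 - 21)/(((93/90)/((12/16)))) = -423270/29791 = -14.21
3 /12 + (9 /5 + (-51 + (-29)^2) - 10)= 15641 /20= 782.05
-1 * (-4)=4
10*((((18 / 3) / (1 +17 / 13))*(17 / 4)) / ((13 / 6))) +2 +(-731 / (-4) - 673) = -1749 / 4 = -437.25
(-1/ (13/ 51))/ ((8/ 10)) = -255/ 52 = -4.90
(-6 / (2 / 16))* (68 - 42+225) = -12048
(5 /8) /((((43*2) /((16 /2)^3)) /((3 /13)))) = 0.86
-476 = -476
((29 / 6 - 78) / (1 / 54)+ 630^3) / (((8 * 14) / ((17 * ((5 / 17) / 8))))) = 1250215245 / 896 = 1395329.51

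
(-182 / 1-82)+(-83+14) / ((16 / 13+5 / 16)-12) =-186616 / 725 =-257.40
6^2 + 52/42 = 782/21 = 37.24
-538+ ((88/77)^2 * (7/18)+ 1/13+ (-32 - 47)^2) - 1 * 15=4658951/819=5688.58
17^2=289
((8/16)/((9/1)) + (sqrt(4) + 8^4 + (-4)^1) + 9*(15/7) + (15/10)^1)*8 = 2073880/63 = 32918.73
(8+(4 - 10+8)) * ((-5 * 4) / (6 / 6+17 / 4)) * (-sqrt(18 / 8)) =400 / 7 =57.14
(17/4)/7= 17/28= 0.61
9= 9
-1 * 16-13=-29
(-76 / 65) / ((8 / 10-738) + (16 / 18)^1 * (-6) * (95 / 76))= 114 / 72527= 0.00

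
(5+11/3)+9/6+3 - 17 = -23/6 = -3.83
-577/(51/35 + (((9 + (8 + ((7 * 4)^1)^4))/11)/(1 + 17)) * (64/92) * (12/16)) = -5109335/14355273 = -0.36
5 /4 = 1.25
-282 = -282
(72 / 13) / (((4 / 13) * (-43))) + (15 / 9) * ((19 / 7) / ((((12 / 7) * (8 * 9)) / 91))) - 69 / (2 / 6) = -22746313 / 111456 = -204.08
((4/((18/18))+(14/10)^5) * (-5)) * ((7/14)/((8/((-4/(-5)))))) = -29307/12500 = -2.34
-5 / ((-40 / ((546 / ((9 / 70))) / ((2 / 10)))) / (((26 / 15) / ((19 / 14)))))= 3389.88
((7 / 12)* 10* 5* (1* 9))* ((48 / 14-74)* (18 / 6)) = -55575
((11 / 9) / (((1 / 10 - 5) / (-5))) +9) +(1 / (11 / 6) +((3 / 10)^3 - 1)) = 47634977 / 4851000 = 9.82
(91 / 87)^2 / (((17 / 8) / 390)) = 8612240 / 42891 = 200.79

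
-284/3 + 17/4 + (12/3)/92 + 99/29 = -696023/8004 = -86.96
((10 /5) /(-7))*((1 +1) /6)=-2 /21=-0.10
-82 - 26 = -108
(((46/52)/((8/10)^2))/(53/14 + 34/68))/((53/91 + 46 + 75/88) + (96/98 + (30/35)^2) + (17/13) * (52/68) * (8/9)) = 185955/28850632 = 0.01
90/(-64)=-45/32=-1.41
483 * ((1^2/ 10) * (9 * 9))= 39123/ 10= 3912.30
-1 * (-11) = 11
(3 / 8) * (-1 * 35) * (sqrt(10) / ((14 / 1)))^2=-75 / 112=-0.67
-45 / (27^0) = -45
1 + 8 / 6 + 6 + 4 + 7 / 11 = 12.97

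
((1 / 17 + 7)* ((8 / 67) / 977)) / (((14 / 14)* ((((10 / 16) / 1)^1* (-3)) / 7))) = -3584 / 1112803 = -0.00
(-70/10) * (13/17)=-91/17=-5.35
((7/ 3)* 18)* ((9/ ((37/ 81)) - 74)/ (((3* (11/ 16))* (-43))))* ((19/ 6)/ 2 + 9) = 14288008/ 52503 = 272.14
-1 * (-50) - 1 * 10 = 40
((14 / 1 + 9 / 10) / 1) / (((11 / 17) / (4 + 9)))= 32929 / 110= 299.35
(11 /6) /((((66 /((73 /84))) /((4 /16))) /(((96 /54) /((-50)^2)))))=0.00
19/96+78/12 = 6.70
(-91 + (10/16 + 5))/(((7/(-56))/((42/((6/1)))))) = 4781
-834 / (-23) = 834 / 23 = 36.26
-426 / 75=-142 / 25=-5.68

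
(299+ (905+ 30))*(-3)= -3702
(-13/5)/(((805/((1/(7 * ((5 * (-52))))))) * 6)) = 1/3381000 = 0.00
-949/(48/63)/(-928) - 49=-707623/14848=-47.66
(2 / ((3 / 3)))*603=1206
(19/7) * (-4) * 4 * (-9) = 2736/7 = 390.86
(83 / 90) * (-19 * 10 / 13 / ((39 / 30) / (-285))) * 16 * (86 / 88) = 257681800 / 5577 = 46204.38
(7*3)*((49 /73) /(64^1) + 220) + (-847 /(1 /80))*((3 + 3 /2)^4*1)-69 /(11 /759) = -27785975.78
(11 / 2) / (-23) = -11 / 46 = -0.24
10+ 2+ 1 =13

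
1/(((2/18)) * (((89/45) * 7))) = 0.65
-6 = -6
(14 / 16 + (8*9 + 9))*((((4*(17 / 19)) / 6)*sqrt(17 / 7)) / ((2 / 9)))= 33405*sqrt(119) / 1064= 342.49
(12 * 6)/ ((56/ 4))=36/ 7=5.14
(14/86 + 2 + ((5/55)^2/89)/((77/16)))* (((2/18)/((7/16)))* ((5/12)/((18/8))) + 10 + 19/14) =271993411919/11027477538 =24.67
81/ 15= 27/ 5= 5.40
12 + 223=235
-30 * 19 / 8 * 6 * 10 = -4275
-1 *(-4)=4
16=16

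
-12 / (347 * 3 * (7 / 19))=-76 / 2429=-0.03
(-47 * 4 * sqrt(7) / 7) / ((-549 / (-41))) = -7708 * sqrt(7) / 3843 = -5.31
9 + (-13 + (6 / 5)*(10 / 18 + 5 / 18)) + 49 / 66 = -149 / 66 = -2.26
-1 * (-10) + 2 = 12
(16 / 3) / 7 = 16 / 21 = 0.76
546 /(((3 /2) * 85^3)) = 364 /614125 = 0.00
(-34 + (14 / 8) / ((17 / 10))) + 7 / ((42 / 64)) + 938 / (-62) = -118363 / 3162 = -37.43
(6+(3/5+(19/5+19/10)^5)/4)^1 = 604152057/400000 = 1510.38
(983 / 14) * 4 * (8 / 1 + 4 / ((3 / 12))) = 47184 / 7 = 6740.57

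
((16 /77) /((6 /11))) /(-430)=-4 /4515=-0.00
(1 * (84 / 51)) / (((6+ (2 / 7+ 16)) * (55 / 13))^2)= 343 / 1851300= 0.00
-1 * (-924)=924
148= 148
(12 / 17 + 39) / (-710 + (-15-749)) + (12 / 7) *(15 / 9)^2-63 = -30660109 / 526218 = -58.27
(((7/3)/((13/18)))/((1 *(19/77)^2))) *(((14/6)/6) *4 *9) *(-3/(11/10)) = -2025.99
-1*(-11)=11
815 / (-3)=-815 / 3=-271.67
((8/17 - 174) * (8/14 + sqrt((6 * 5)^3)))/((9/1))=-29500 * sqrt(30)/51 - 11800/1071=-3179.22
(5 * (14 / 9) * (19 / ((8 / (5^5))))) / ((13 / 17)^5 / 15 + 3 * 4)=14753201640625 / 3071346636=4803.50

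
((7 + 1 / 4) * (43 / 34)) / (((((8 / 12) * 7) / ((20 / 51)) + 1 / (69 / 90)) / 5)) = 717025 / 206516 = 3.47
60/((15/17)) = 68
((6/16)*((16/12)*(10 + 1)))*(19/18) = 209/36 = 5.81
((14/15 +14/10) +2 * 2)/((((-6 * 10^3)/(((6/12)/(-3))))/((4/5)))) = 19/135000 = 0.00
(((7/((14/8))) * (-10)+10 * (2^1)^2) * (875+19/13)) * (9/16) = 0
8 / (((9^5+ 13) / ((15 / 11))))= 60 / 324841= 0.00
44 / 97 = 0.45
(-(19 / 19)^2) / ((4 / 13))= -13 / 4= -3.25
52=52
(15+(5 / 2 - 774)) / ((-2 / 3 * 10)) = 113.48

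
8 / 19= 0.42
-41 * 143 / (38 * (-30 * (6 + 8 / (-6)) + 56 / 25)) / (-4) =-3575 / 12768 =-0.28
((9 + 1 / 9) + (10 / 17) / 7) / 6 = 1.53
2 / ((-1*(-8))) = 1 / 4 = 0.25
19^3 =6859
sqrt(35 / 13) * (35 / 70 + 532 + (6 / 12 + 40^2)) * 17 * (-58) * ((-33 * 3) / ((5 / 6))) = 1249263972 * sqrt(455) / 65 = 409964788.40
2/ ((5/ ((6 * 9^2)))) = 972/ 5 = 194.40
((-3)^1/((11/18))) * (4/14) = -108/77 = -1.40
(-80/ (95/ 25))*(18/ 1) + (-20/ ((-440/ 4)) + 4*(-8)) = -410.77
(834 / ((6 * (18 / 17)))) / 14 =2363 / 252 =9.38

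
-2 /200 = -1 /100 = -0.01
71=71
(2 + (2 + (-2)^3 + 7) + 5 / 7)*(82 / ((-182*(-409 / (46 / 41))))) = 92 / 20041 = 0.00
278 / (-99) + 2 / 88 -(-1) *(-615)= -244643 / 396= -617.79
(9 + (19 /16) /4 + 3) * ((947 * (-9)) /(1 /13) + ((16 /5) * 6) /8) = -435984621 /320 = -1362451.94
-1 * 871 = -871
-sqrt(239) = -15.46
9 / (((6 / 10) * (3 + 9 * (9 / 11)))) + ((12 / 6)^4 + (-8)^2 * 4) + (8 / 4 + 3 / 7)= 73383 / 266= 275.88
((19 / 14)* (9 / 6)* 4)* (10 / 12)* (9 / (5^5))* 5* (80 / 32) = 171 / 700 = 0.24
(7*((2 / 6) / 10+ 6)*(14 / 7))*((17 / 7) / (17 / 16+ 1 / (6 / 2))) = 49232 / 335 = 146.96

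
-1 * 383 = -383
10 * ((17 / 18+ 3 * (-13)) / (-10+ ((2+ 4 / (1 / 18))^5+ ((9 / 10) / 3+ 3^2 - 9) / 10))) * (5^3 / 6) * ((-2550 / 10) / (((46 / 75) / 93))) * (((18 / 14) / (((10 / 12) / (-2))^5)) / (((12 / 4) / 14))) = -336851654400000 / 5103715212269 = -66.00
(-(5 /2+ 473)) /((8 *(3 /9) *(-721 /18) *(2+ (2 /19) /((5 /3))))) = 2439315 /1130528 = 2.16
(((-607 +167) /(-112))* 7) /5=5.50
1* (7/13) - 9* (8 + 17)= -2918/13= -224.46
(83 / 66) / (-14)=-83 / 924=-0.09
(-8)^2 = 64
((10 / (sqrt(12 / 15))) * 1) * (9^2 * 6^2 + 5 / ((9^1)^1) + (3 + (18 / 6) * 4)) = 131920 * sqrt(5) / 9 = 32775.79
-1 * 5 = -5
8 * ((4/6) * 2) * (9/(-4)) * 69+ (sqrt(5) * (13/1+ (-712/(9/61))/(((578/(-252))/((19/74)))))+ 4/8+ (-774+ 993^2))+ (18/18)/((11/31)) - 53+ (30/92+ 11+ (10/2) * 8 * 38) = 5915465 * sqrt(5)/10693+ 249230463/253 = 986337.66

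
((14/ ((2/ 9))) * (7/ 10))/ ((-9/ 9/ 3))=-1323/ 10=-132.30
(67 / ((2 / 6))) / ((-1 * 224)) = -201 / 224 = -0.90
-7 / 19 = -0.37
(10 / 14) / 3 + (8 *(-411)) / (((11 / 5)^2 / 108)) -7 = -186446782 / 2541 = -73375.36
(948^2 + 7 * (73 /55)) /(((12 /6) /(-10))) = -49429231 /11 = -4493566.45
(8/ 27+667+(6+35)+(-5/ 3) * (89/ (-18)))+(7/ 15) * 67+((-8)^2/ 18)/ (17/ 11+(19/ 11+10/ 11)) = 4649141/ 6210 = 748.65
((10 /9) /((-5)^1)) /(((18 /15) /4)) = -20 /27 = -0.74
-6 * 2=-12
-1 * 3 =-3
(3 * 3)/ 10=9/ 10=0.90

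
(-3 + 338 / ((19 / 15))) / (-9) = -557 / 19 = -29.32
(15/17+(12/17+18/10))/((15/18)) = 1728/425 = 4.07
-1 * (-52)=52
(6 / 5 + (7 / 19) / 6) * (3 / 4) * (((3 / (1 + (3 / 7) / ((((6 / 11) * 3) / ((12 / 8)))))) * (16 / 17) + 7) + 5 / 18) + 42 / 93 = 173470651 / 18744336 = 9.25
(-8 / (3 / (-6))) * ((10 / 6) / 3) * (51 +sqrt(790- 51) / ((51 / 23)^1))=1840 * sqrt(739) / 459 +1360 / 3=562.31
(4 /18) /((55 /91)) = 182 /495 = 0.37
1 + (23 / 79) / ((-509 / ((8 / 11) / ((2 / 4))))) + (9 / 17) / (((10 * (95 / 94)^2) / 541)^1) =9853907267807 / 339315497125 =29.04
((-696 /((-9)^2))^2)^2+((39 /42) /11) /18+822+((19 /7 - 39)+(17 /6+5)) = 1022174756231 /163683828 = 6244.81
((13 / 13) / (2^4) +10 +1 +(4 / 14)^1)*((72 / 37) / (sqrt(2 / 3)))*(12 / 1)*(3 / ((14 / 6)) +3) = 1029510*sqrt(6) / 1813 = 1390.94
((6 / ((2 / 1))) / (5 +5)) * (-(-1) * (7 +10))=51 / 10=5.10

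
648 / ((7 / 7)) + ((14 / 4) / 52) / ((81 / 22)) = 2729453 / 4212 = 648.02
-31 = -31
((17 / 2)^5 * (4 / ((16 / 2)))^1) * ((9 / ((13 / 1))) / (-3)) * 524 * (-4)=558003801 / 52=10730842.33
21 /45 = 7 /15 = 0.47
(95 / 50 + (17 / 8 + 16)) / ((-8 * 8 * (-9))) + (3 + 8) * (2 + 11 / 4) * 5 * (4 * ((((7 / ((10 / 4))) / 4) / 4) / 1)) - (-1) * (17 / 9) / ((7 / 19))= 30326567 / 161280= 188.04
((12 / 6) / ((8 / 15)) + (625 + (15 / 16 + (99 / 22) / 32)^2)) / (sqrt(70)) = 2580121*sqrt(70) / 286720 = 75.29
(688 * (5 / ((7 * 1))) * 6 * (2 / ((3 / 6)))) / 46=41280 / 161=256.40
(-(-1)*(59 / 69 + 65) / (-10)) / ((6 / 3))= -1136 / 345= -3.29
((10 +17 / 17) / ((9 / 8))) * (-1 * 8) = -704 / 9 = -78.22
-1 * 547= -547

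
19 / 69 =0.28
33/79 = 0.42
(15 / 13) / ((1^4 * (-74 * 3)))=-5 / 962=-0.01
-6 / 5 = -1.20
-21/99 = -0.21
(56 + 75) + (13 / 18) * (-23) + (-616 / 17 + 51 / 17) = 24833 / 306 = 81.15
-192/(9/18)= -384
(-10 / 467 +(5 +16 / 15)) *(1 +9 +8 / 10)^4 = 120026304144 / 1459375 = 82245.00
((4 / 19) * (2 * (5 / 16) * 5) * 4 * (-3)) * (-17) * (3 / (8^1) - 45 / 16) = -49725 / 152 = -327.14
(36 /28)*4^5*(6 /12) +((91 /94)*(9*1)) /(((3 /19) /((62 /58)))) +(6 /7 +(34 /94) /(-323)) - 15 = 254924741 /362558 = 703.13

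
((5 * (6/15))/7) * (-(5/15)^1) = -2/21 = -0.10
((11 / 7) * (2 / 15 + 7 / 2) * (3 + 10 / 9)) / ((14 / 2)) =44363 / 13230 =3.35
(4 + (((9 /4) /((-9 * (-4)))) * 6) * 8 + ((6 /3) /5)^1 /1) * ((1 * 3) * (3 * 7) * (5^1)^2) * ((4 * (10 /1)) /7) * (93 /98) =3096900 /49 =63202.04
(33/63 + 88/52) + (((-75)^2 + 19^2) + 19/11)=17987800/3003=5989.94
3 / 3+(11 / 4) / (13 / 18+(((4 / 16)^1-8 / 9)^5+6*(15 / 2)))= 2924493577 / 2758211593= 1.06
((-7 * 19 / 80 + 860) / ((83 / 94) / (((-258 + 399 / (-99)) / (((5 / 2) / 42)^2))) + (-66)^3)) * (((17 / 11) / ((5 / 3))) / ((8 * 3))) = -69739310120697 / 604581873094189100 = -0.00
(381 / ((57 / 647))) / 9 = 480.52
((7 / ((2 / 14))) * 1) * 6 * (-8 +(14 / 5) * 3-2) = -2352 / 5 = -470.40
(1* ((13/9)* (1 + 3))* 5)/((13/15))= 100/3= 33.33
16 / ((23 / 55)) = 880 / 23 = 38.26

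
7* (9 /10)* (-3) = -189 /10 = -18.90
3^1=3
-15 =-15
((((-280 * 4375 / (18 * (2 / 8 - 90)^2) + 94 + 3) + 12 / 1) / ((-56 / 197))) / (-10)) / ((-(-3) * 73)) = 0.16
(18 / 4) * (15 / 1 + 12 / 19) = 2673 / 38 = 70.34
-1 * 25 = -25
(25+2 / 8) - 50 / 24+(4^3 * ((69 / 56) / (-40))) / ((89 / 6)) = 430501 / 18690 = 23.03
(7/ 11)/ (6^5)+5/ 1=427687/ 85536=5.00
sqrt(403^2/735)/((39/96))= 992*sqrt(15)/105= 36.59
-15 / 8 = -1.88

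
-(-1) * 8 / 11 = 8 / 11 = 0.73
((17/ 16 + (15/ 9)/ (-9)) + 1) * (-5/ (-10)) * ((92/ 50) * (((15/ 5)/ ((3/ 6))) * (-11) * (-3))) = 205183/ 600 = 341.97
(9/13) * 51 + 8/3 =1481/39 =37.97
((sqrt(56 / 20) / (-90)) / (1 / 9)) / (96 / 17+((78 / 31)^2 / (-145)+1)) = -473773*sqrt(70) / 156425570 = -0.03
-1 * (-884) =884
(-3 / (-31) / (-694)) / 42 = -1 / 301196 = -0.00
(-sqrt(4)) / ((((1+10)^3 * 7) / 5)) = -10 / 9317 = -0.00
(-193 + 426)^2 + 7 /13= 705764 /13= 54289.54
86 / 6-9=16 / 3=5.33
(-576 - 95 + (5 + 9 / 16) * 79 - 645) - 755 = -26105 / 16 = -1631.56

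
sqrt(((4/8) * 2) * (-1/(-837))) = 0.03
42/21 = 2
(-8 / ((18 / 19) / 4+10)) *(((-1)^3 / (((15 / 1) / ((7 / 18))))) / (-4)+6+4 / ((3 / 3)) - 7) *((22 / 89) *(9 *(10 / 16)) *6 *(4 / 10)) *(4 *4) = -21715936 / 173105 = -125.45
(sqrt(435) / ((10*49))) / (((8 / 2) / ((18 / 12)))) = 3*sqrt(435) / 3920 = 0.02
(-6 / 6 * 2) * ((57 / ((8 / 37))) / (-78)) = 703 / 104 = 6.76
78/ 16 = 4.88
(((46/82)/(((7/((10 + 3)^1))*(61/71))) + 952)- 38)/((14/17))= 272384659/245098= 1111.33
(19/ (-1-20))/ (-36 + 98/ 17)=323/ 10794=0.03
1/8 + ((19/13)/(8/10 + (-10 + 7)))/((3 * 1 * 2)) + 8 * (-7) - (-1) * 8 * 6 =-27407/3432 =-7.99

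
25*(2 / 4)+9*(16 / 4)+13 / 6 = 152 / 3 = 50.67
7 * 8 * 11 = 616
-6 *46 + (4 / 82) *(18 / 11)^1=-124440 / 451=-275.92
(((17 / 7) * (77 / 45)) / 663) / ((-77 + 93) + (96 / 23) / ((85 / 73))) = 4301 / 13439088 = 0.00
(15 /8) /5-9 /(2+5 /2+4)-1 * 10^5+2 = -13599821 /136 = -99998.68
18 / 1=18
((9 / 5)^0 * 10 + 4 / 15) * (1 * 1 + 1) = 308 / 15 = 20.53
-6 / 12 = -1 / 2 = -0.50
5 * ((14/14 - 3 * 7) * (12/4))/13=-300/13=-23.08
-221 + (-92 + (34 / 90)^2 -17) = -667961 / 2025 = -329.86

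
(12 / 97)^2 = 144 / 9409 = 0.02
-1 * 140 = -140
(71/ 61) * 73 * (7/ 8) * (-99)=-3591819/ 488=-7360.28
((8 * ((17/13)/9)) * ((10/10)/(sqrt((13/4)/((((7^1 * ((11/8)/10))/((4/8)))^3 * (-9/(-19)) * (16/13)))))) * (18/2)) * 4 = 31416 * sqrt(14630)/80275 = 47.34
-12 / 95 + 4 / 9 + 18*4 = 61832 / 855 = 72.32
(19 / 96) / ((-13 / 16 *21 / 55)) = -1045 / 1638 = -0.64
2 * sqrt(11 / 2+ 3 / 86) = 2 * sqrt(10234) / 43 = 4.71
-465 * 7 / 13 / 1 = -3255 / 13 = -250.38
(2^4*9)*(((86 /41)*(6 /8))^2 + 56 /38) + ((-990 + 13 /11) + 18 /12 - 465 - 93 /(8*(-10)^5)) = -248383086126403 /281063200000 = -883.73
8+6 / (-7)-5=15 / 7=2.14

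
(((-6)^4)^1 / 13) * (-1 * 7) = -9072 / 13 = -697.85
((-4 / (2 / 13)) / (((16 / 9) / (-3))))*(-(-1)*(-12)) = -1053 / 2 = -526.50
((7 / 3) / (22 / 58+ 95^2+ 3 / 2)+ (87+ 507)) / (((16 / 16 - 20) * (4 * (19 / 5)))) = -1166228180 / 567014397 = -2.06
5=5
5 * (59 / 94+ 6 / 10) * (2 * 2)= 24.55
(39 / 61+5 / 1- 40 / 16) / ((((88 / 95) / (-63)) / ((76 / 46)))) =-43552845 / 123464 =-352.76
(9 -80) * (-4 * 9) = 2556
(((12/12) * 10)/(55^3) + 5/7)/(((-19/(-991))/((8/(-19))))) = -15.69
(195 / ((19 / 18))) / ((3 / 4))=246.32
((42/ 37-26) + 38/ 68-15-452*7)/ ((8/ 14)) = -28208313/ 5032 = -5605.79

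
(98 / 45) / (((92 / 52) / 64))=81536 / 1035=78.78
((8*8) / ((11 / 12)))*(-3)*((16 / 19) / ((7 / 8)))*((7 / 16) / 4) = -4608 / 209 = -22.05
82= 82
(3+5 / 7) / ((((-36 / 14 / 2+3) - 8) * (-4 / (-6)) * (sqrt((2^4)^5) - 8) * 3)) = -13 / 44704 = -0.00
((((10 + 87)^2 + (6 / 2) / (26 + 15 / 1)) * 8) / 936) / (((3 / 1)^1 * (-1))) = -385772 / 14391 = -26.81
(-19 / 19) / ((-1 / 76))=76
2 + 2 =4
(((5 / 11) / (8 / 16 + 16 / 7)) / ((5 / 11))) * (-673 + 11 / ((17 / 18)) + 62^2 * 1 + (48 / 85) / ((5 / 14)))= 6315386 / 5525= 1143.06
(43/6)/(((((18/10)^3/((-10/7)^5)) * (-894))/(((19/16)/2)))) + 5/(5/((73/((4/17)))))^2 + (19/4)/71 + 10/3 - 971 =1706287544546939173/93324321674640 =18283.42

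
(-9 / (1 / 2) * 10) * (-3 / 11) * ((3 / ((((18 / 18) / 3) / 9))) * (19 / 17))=831060 / 187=4444.17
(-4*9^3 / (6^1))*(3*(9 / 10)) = -1312.20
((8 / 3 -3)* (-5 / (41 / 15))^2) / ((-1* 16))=1875 / 26896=0.07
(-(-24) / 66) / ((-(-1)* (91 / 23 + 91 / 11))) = 46 / 1547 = 0.03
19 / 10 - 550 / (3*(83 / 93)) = -168923 / 830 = -203.52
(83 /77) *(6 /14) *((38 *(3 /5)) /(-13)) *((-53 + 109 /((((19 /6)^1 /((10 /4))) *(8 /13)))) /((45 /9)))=-9859653 /700700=-14.07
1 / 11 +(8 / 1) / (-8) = -10 / 11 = -0.91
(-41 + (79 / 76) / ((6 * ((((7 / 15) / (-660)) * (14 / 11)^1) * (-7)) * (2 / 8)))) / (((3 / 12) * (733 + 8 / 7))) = 1798912 / 4784409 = 0.38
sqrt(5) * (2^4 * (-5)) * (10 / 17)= -800 * sqrt(5) / 17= -105.23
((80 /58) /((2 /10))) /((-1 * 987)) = -200 /28623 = -0.01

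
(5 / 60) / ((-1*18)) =-0.00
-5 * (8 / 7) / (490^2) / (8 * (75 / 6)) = -0.00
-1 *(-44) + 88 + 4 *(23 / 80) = 2663 / 20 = 133.15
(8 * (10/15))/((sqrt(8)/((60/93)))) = 1.22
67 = 67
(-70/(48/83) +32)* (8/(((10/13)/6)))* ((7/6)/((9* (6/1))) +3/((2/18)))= -48644531/324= -150137.44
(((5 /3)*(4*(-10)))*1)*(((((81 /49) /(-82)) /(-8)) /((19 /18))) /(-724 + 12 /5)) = 30375 /137720968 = 0.00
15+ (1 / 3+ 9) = 73 / 3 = 24.33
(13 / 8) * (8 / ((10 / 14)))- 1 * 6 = 61 / 5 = 12.20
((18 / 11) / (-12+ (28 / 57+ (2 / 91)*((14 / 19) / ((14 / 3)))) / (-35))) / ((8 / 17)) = -27776385 / 95968664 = -0.29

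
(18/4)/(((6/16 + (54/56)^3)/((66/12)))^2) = 84.18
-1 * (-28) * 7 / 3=196 / 3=65.33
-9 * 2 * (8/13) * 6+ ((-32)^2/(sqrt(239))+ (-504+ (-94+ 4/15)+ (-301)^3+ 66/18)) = -27271495.29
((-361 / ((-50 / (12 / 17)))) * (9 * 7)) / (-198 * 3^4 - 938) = -0.02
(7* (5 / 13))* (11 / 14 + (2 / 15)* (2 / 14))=13 / 6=2.17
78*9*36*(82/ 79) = 2072304/ 79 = 26231.70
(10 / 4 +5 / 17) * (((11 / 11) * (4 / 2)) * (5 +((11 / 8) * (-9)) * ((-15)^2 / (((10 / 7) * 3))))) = -979925 / 272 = -3602.67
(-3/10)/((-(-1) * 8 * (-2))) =3/160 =0.02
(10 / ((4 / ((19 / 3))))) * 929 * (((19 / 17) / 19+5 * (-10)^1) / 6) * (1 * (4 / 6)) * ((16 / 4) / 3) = -49952330 / 459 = -108828.61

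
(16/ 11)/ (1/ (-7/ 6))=-56/ 33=-1.70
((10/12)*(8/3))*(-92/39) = -1840/351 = -5.24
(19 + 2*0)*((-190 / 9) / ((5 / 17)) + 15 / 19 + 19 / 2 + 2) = -20345 / 18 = -1130.28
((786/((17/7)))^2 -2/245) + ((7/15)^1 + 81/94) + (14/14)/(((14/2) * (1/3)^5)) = 2092212257407/19967010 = 104783.45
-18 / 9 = -2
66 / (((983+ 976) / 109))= 2398 / 653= 3.67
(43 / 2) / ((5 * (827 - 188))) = 43 / 6390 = 0.01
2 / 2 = 1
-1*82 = -82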